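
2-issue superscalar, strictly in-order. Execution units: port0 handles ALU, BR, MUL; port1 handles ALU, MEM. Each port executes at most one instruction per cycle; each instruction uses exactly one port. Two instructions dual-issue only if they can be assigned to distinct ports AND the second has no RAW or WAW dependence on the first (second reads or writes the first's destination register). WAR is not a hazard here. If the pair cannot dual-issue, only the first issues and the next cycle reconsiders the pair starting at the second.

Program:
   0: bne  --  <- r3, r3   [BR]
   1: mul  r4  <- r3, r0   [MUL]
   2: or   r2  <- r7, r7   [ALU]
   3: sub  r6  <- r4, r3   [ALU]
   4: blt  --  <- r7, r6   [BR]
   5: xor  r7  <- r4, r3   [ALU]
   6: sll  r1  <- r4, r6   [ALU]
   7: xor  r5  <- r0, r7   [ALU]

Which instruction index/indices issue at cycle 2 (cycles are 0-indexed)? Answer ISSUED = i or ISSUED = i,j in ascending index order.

#0 head=0: bne.BR i0 no-port BR/MUL
#1 head=1: mul.MUL;or.ALU i1&i2 pair
#2 head=3: sub.ALU i3 RAW r6
#3 head=4: blt.BR;xor.ALU i4&i5 pair
#4 head=6: sll.ALU;xor.ALU i6&i7 pair

ISSUED = 3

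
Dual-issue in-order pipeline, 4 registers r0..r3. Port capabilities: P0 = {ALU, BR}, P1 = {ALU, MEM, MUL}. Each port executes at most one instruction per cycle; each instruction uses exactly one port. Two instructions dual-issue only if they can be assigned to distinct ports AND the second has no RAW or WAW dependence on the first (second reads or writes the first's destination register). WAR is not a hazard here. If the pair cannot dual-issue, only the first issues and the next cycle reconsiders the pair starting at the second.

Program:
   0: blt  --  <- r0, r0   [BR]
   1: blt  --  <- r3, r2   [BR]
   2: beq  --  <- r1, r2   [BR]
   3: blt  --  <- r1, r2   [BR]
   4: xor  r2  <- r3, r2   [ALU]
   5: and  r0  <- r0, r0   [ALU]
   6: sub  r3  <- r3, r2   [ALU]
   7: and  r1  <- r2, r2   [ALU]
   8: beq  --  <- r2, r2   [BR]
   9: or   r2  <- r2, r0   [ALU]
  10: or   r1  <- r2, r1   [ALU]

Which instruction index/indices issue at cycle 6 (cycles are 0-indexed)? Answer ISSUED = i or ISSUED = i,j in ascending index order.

ISSUED = 9

t=0 i0:blt.BR ; no-port BR/BR
t=1 i1:blt.BR ; no-port BR/BR
t=2 i2:beq.BR ; no-port BR/BR
t=3 i3+i4:blt.BR/xor.ALU ; 2-wide
t=4 i5+i6:and.ALU/sub.ALU ; 2-wide
t=5 i7+i8:and.ALU/beq.BR ; 2-wide
t=6 i9:or.ALU ; RAW r2
t=7 i10:or.ALU ; tail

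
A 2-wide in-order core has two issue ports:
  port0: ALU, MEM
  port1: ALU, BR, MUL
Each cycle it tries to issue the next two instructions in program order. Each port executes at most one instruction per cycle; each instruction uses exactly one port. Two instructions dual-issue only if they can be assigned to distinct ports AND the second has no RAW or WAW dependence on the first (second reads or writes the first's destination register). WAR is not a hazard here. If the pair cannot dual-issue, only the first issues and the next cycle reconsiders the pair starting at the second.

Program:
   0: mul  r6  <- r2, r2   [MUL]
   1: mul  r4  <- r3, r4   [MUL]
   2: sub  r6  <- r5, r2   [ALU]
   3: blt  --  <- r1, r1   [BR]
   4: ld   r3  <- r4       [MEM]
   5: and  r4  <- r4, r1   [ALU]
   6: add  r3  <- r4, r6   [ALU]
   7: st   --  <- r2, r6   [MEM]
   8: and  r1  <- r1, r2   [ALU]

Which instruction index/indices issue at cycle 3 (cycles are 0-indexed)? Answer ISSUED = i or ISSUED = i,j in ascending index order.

#0 head=0: mul.MUL i0 no-port MUL/MUL
#1 head=1: mul.MUL;sub.ALU i1&i2 2-wide
#2 head=3: blt.BR;ld.MEM i3&i4 2-wide
#3 head=5: and.ALU i5 RAW r4
#4 head=6: add.ALU;st.MEM i6&i7 2-wide
#5 head=8: and.ALU i8 tail

ISSUED = 5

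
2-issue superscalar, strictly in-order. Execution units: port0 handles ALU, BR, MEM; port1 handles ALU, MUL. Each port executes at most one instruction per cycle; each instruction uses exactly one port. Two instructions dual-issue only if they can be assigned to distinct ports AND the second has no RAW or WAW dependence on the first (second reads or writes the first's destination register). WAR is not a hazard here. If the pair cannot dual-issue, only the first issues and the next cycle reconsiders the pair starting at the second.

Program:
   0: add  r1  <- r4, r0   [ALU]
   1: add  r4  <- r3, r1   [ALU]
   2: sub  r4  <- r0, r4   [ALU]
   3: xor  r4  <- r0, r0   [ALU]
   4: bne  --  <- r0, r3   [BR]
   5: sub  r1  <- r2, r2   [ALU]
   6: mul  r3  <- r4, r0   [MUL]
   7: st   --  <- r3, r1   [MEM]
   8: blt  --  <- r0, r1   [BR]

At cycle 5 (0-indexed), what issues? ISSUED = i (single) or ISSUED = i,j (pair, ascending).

ISSUED = 7

[0] i0  add.ALU  -- RAW r1
[1] i1  add.ALU  -- RAW+WAW r4
[2] i2  sub.ALU  -- WAW r4
[3] i3+i4  xor.ALU;bne.BR  -- 2-wide
[4] i5+i6  sub.ALU;mul.MUL  -- 2-wide
[5] i7  st.MEM  -- no-port MEM/BR
[6] i8  blt.BR  -- tail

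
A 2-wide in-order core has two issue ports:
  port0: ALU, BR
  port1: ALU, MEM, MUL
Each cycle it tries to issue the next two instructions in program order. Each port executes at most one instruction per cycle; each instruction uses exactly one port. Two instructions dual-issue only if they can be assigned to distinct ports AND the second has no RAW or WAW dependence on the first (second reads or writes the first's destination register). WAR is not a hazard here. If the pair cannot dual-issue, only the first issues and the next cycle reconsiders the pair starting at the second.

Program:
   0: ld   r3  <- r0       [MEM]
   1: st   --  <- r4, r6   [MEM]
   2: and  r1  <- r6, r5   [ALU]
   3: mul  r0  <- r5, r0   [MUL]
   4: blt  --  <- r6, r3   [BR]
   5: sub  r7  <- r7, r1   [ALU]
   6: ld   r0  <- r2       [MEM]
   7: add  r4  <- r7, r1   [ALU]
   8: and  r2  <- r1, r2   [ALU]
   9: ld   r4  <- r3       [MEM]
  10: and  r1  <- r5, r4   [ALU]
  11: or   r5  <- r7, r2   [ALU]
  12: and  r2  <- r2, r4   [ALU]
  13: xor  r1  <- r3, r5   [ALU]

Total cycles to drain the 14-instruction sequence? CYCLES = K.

CYCLES = 8

[0] i0  ld.MEM  -- no-port MEM/MEM
[1] i1/i2  st.MEM/and.ALU  -- dual
[2] i3/i4  mul.MUL/blt.BR  -- dual
[3] i5/i6  sub.ALU/ld.MEM  -- dual
[4] i7/i8  add.ALU/and.ALU  -- dual
[5] i9  ld.MEM  -- RAW r4
[6] i10/i11  and.ALU/or.ALU  -- dual
[7] i12/i13  and.ALU/xor.ALU  -- dual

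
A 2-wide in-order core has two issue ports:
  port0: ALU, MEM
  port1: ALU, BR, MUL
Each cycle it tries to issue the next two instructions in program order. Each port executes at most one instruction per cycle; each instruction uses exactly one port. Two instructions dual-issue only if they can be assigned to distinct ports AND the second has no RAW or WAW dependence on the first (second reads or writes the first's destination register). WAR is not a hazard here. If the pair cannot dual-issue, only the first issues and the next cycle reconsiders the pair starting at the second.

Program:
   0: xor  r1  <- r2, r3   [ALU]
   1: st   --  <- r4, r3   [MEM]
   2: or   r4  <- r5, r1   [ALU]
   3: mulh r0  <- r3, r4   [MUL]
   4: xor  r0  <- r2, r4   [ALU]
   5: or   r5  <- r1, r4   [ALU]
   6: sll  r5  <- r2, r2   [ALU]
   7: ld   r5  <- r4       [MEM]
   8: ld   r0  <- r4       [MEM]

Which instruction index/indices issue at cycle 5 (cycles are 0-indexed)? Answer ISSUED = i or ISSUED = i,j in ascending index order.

#0 head=0: xor st i0&i1 dual
#1 head=2: or i2 RAW r4
#2 head=3: mulh i3 WAW r0
#3 head=4: xor or i4&i5 dual
#4 head=6: sll i6 WAW r5
#5 head=7: ld i7 no-port MEM/MEM
#6 head=8: ld i8 tail

ISSUED = 7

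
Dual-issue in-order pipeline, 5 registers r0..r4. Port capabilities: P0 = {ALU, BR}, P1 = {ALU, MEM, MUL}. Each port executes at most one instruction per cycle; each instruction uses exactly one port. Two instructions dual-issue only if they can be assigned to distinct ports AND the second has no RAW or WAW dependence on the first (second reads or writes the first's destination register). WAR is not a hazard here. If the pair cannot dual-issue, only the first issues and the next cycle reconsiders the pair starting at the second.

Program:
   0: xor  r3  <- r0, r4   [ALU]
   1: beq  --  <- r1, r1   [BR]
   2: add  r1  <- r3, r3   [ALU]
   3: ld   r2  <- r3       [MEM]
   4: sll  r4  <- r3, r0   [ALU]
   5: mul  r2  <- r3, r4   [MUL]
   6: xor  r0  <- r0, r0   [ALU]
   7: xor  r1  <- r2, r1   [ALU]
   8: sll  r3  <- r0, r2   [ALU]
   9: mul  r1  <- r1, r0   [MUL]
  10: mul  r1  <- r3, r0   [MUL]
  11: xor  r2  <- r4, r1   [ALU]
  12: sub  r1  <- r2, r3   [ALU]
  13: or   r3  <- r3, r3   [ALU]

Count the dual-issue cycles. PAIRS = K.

  cy0 -> i0/i1 (xor.ALU;beq.BR) 2-wide
  cy1 -> i2/i3 (add.ALU;ld.MEM) 2-wide
  cy2 -> i4 (sll.ALU) RAW r4
  cy3 -> i5/i6 (mul.MUL;xor.ALU) 2-wide
  cy4 -> i7/i8 (xor.ALU;sll.ALU) 2-wide
  cy5 -> i9 (mul.MUL) no-port MUL/MUL
  cy6 -> i10 (mul.MUL) RAW r1
  cy7 -> i11 (xor.ALU) RAW r2
  cy8 -> i12/i13 (sub.ALU;or.ALU) 2-wide

PAIRS = 5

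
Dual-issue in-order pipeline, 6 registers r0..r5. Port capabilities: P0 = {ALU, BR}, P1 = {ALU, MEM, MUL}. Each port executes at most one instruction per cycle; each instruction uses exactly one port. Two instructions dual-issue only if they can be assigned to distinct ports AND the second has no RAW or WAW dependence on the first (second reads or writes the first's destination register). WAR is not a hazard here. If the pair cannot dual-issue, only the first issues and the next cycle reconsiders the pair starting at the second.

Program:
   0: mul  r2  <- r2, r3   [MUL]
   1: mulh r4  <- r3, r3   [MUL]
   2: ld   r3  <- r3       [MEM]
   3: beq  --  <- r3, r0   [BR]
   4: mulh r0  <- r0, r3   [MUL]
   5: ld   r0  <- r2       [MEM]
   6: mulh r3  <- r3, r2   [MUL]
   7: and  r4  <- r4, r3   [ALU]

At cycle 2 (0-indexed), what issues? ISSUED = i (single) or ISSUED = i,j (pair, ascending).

  cy0 -> i0 (mul) no-port MUL/MUL
  cy1 -> i1 (mulh) no-port MUL/MEM
  cy2 -> i2 (ld) RAW r3
  cy3 -> i3+i4 (beq+mulh) pair
  cy4 -> i5 (ld) no-port MEM/MUL
  cy5 -> i6 (mulh) RAW r3
  cy6 -> i7 (and) tail

ISSUED = 2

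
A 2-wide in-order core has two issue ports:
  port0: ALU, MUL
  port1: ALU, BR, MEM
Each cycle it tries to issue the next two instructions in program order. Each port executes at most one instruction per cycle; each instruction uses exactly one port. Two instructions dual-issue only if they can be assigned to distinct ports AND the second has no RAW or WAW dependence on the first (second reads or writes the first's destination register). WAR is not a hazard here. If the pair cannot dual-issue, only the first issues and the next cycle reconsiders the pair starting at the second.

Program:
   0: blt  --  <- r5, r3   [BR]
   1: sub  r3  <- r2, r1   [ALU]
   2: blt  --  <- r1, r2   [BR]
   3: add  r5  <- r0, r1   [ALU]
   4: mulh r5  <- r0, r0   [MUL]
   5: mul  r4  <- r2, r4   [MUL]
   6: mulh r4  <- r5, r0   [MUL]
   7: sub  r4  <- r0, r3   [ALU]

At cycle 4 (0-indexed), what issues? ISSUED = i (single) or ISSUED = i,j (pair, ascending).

#0 head=0: blt.BR/sub.ALU i0&i1 2-wide
#1 head=2: blt.BR/add.ALU i2&i3 2-wide
#2 head=4: mulh.MUL i4 no-port MUL/MUL
#3 head=5: mul.MUL i5 no-port MUL/MUL
#4 head=6: mulh.MUL i6 WAW r4
#5 head=7: sub.ALU i7 tail

ISSUED = 6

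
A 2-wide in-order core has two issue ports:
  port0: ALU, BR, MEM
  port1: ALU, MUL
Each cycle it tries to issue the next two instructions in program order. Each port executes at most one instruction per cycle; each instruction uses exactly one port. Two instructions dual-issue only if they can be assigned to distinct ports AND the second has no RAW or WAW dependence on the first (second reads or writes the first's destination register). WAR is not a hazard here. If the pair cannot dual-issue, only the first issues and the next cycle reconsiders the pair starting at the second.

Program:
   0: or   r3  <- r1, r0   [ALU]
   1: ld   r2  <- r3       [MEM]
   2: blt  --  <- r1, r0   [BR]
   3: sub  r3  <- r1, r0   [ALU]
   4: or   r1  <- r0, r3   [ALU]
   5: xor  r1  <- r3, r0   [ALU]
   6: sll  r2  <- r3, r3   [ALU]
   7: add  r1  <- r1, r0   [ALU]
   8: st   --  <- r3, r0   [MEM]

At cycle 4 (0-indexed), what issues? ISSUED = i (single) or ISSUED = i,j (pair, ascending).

  cy0 -> i0 (or) RAW r3
  cy1 -> i1 (ld) no-port MEM/BR
  cy2 -> i2/i3 (blt;sub) dual
  cy3 -> i4 (or) WAW r1
  cy4 -> i5/i6 (xor;sll) dual
  cy5 -> i7/i8 (add;st) dual

ISSUED = 5,6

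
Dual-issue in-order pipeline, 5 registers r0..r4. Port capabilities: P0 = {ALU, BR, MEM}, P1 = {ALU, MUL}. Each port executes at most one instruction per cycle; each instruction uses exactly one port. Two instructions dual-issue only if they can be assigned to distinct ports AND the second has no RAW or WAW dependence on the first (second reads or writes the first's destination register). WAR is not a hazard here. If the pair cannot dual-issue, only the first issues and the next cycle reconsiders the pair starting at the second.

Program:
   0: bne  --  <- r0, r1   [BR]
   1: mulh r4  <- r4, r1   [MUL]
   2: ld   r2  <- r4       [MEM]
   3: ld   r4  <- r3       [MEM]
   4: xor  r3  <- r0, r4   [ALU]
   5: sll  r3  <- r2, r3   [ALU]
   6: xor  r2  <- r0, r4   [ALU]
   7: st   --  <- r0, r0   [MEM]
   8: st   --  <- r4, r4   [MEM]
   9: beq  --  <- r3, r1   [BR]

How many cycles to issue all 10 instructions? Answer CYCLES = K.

CYCLES = 8

t=0 i0/i1:bne+mulh ; 2-wide
t=1 i2:ld ; no-port MEM/MEM
t=2 i3:ld ; RAW r4
t=3 i4:xor ; RAW+WAW r3
t=4 i5/i6:sll+xor ; 2-wide
t=5 i7:st ; no-port MEM/MEM
t=6 i8:st ; no-port MEM/BR
t=7 i9:beq ; tail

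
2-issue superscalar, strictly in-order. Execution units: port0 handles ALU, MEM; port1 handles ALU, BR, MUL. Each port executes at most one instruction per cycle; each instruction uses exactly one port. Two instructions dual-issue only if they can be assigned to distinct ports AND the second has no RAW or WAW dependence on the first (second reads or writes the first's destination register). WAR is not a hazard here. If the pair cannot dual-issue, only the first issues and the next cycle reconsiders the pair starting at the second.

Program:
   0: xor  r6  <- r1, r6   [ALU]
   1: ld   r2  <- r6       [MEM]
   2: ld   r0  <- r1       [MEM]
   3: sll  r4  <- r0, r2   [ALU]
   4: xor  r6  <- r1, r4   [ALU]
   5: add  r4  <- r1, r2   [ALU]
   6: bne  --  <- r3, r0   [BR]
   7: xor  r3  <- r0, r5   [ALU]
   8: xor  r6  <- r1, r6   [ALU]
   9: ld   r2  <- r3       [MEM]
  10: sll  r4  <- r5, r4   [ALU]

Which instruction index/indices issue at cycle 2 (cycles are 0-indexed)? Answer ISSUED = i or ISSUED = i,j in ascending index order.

#0 head=0: xor.ALU i0 RAW r6
#1 head=1: ld.MEM i1 no-port MEM/MEM
#2 head=2: ld.MEM i2 RAW r0
#3 head=3: sll.ALU i3 RAW r4
#4 head=4: xor.ALU;add.ALU i4&i5 2-wide
#5 head=6: bne.BR;xor.ALU i6&i7 2-wide
#6 head=8: xor.ALU;ld.MEM i8&i9 2-wide
#7 head=10: sll.ALU i10 tail

ISSUED = 2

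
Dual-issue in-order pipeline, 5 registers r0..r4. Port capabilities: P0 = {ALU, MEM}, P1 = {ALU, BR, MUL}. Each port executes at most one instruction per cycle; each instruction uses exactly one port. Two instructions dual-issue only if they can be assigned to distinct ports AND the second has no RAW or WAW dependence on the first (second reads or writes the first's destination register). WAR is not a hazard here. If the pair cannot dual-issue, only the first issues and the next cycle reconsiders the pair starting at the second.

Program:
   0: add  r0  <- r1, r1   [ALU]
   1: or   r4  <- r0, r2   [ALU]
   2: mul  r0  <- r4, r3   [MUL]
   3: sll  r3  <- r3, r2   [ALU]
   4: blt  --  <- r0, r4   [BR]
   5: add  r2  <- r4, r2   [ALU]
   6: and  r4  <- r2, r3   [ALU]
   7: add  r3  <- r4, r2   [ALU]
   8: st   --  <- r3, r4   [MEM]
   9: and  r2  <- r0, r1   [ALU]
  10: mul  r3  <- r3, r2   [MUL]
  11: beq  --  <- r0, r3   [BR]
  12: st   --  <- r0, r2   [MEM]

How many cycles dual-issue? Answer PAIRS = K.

PAIRS = 4

t=0 i0:add ; RAW r0
t=1 i1:or ; RAW r4
t=2 i2&i3:mul sll ; pair
t=3 i4&i5:blt add ; pair
t=4 i6:and ; RAW r4
t=5 i7:add ; RAW r3
t=6 i8&i9:st and ; pair
t=7 i10:mul ; no-port MUL/BR
t=8 i11&i12:beq st ; pair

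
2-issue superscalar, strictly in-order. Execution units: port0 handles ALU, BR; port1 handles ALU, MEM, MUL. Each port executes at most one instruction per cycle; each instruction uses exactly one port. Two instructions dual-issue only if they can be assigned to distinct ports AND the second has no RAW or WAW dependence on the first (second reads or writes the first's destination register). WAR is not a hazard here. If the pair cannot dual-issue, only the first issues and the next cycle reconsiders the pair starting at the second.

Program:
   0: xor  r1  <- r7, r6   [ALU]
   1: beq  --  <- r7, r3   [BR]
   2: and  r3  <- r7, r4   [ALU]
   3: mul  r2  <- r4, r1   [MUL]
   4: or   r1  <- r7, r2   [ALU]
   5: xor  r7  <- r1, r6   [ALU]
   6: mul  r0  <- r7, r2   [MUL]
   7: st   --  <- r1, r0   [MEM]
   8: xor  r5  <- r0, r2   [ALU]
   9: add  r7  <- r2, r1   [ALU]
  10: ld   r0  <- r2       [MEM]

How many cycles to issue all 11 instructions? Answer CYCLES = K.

0. xor beq @i0/i1  | 2-wide
1. and mul @i2/i3  | 2-wide
2. or @i4  | RAW r1
3. xor @i5  | RAW r7
4. mul @i6  | no-port MUL/MEM
5. st xor @i7/i8  | 2-wide
6. add ld @i9/i10  | 2-wide

CYCLES = 7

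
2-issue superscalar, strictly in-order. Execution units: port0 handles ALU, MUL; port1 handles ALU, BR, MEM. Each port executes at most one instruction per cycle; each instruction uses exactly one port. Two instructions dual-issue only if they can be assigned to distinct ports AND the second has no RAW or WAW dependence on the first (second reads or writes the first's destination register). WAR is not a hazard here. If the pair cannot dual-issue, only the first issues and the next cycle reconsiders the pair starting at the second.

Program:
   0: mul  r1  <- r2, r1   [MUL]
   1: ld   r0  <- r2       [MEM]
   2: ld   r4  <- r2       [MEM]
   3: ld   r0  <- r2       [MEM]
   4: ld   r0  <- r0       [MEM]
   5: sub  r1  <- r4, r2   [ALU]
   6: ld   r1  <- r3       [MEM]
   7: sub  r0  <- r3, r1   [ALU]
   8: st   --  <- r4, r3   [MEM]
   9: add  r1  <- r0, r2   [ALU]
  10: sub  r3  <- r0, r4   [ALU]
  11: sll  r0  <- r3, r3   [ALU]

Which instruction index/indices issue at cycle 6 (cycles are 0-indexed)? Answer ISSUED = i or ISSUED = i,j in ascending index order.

#0 head=0: mul.MUL/ld.MEM i0&i1 dual
#1 head=2: ld.MEM i2 no-port MEM/MEM
#2 head=3: ld.MEM i3 no-port MEM/MEM
#3 head=4: ld.MEM/sub.ALU i4&i5 dual
#4 head=6: ld.MEM i6 RAW r1
#5 head=7: sub.ALU/st.MEM i7&i8 dual
#6 head=9: add.ALU/sub.ALU i9&i10 dual
#7 head=11: sll.ALU i11 tail

ISSUED = 9,10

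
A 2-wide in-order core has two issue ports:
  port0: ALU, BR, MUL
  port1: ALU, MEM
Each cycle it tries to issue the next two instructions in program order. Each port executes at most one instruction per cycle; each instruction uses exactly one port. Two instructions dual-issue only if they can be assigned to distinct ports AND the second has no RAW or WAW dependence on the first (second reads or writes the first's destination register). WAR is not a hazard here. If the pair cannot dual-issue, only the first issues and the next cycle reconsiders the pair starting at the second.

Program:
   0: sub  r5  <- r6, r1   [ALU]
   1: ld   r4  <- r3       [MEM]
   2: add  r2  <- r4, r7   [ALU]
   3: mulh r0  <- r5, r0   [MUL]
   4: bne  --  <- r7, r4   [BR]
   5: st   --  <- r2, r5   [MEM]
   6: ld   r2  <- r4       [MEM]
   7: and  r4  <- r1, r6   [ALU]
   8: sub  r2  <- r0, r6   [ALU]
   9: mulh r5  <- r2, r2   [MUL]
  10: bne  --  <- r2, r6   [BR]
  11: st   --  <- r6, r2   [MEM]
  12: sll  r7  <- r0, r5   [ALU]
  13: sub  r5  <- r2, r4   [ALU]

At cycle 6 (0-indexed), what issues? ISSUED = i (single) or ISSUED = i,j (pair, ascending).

c0: i0+i1 sub;ld  dual
c1: i2+i3 add;mulh  dual
c2: i4+i5 bne;st  dual
c3: i6+i7 ld;and  dual
c4: i8 sub  RAW r2
c5: i9 mulh  no-port MUL/BR
c6: i10+i11 bne;st  dual
c7: i12+i13 sll;sub  dual

ISSUED = 10,11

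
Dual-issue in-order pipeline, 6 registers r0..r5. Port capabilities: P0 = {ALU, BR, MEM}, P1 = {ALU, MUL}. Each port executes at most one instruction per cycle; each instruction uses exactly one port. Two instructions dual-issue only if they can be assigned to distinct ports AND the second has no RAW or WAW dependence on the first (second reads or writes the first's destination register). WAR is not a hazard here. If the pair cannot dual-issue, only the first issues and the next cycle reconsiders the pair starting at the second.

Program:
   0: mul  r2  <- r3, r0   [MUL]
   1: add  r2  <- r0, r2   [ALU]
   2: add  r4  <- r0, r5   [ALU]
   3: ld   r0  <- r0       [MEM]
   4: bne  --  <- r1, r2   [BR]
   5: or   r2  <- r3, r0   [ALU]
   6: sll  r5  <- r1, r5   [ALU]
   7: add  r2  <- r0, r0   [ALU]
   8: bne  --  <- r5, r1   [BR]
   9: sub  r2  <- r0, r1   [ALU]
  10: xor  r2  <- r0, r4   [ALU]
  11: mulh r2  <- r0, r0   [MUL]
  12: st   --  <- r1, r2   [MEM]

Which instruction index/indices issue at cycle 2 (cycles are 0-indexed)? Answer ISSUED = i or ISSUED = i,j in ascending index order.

ISSUED = 3

  cy0 -> i0 (mul.MUL) RAW+WAW r2
  cy1 -> i1,i2 (add.ALU/add.ALU) pair
  cy2 -> i3 (ld.MEM) no-port MEM/BR
  cy3 -> i4,i5 (bne.BR/or.ALU) pair
  cy4 -> i6,i7 (sll.ALU/add.ALU) pair
  cy5 -> i8,i9 (bne.BR/sub.ALU) pair
  cy6 -> i10 (xor.ALU) WAW r2
  cy7 -> i11 (mulh.MUL) RAW r2
  cy8 -> i12 (st.MEM) tail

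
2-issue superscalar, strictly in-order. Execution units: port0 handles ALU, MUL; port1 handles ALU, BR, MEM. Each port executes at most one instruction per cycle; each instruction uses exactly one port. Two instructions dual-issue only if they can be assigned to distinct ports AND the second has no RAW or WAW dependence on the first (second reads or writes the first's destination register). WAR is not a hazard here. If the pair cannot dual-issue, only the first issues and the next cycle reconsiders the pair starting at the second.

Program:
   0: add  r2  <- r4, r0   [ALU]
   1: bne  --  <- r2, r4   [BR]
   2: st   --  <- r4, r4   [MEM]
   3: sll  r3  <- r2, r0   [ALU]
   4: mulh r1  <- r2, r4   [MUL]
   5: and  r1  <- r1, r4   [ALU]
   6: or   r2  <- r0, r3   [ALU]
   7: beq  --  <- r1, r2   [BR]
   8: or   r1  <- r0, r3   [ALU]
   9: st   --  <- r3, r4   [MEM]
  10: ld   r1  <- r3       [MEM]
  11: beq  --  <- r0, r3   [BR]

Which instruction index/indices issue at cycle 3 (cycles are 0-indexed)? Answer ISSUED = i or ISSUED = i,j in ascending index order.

t=0 i0:add.ALU ; RAW r2
t=1 i1:bne.BR ; no-port BR/MEM
t=2 i2+i3:st.MEM;sll.ALU ; dual
t=3 i4:mulh.MUL ; RAW+WAW r1
t=4 i5+i6:and.ALU;or.ALU ; dual
t=5 i7+i8:beq.BR;or.ALU ; dual
t=6 i9:st.MEM ; no-port MEM/MEM
t=7 i10:ld.MEM ; no-port MEM/BR
t=8 i11:beq.BR ; tail

ISSUED = 4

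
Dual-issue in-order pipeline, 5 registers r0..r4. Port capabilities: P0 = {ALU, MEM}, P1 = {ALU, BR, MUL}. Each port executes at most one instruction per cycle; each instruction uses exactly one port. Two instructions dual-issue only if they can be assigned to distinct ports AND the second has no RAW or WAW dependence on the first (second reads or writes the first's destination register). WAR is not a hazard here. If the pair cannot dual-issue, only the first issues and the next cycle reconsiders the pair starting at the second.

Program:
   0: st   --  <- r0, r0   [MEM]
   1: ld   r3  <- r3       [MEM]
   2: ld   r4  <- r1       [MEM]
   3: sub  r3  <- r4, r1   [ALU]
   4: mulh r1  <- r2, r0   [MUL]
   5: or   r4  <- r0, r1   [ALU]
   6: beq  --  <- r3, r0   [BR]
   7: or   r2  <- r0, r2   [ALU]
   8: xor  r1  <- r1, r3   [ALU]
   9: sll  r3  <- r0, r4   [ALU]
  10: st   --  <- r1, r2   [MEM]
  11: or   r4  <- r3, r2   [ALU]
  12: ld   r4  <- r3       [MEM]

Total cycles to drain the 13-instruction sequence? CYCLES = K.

[0] i0  st.MEM  -- no-port MEM/MEM
[1] i1  ld.MEM  -- no-port MEM/MEM
[2] i2  ld.MEM  -- RAW r4
[3] i3,i4  sub.ALU;mulh.MUL  -- 2-wide
[4] i5,i6  or.ALU;beq.BR  -- 2-wide
[5] i7,i8  or.ALU;xor.ALU  -- 2-wide
[6] i9,i10  sll.ALU;st.MEM  -- 2-wide
[7] i11  or.ALU  -- WAW r4
[8] i12  ld.MEM  -- tail

CYCLES = 9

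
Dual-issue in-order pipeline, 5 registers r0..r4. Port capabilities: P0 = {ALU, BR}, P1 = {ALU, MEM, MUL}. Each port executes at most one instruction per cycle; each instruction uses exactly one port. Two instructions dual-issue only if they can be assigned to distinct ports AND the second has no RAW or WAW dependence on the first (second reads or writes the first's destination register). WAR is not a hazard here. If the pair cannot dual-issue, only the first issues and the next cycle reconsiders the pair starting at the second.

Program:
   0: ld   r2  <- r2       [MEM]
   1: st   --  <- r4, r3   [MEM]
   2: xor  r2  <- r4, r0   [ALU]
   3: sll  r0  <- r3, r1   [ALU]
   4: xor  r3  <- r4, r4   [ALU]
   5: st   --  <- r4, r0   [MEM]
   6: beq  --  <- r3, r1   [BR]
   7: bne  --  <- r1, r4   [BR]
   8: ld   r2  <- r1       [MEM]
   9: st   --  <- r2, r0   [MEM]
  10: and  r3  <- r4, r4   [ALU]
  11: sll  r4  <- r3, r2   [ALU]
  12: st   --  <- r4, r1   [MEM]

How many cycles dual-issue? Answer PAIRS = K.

PAIRS = 5

c0: i0 ld.MEM  no-port MEM/MEM
c1: i1/i2 st.MEM+xor.ALU  pair
c2: i3/i4 sll.ALU+xor.ALU  pair
c3: i5/i6 st.MEM+beq.BR  pair
c4: i7/i8 bne.BR+ld.MEM  pair
c5: i9/i10 st.MEM+and.ALU  pair
c6: i11 sll.ALU  RAW r4
c7: i12 st.MEM  tail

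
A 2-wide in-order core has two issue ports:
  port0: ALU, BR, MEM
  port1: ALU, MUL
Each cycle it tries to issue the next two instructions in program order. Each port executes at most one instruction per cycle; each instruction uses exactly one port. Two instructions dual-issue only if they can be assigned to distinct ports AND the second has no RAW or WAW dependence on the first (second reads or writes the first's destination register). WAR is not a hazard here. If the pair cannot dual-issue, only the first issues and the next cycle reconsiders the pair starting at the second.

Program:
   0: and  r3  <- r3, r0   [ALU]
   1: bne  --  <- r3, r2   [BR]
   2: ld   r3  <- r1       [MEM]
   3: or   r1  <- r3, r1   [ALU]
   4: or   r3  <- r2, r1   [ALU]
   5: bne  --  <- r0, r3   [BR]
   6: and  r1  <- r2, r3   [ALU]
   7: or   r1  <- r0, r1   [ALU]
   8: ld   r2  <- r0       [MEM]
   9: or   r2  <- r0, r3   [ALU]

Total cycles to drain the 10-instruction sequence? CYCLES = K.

0. and @i0  | RAW r3
1. bne @i1  | no-port BR/MEM
2. ld @i2  | RAW r3
3. or @i3  | RAW r1
4. or @i4  | RAW r3
5. bne and @i5+i6  | 2-wide
6. or ld @i7+i8  | 2-wide
7. or @i9  | tail

CYCLES = 8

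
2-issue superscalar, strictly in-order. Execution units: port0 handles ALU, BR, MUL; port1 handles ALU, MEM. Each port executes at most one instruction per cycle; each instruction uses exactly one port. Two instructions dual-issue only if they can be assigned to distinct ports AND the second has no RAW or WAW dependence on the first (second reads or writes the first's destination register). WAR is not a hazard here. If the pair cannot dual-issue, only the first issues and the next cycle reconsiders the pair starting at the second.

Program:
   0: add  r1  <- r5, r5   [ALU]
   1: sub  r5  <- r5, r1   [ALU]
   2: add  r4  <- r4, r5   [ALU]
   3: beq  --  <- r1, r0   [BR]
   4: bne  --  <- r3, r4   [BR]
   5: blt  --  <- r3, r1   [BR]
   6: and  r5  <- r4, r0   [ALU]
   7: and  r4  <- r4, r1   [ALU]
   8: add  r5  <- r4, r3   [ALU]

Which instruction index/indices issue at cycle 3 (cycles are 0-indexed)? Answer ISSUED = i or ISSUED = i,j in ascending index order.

  cy0 -> i0 (add.ALU) RAW r1
  cy1 -> i1 (sub.ALU) RAW r5
  cy2 -> i2,i3 (add.ALU+beq.BR) 2-wide
  cy3 -> i4 (bne.BR) no-port BR/BR
  cy4 -> i5,i6 (blt.BR+and.ALU) 2-wide
  cy5 -> i7 (and.ALU) RAW r4
  cy6 -> i8 (add.ALU) tail

ISSUED = 4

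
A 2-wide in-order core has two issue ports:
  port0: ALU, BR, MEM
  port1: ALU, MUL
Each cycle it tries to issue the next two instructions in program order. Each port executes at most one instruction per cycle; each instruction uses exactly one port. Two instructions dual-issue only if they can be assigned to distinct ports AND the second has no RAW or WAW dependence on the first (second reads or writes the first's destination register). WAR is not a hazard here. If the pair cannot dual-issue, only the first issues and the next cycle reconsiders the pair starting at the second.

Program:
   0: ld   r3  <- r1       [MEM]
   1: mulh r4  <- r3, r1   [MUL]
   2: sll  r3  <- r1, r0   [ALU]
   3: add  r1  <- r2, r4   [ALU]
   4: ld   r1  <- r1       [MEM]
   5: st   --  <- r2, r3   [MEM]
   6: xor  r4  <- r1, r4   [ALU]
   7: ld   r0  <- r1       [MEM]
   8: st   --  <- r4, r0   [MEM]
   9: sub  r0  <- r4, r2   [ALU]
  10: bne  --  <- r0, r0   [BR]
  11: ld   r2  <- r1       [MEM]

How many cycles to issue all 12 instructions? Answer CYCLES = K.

CYCLES = 9

#0 head=0: ld i0 RAW r3
#1 head=1: mulh;sll i1,i2 2-wide
#2 head=3: add i3 RAW+WAW r1
#3 head=4: ld i4 no-port MEM/MEM
#4 head=5: st;xor i5,i6 2-wide
#5 head=7: ld i7 no-port MEM/MEM
#6 head=8: st;sub i8,i9 2-wide
#7 head=10: bne i10 no-port BR/MEM
#8 head=11: ld i11 tail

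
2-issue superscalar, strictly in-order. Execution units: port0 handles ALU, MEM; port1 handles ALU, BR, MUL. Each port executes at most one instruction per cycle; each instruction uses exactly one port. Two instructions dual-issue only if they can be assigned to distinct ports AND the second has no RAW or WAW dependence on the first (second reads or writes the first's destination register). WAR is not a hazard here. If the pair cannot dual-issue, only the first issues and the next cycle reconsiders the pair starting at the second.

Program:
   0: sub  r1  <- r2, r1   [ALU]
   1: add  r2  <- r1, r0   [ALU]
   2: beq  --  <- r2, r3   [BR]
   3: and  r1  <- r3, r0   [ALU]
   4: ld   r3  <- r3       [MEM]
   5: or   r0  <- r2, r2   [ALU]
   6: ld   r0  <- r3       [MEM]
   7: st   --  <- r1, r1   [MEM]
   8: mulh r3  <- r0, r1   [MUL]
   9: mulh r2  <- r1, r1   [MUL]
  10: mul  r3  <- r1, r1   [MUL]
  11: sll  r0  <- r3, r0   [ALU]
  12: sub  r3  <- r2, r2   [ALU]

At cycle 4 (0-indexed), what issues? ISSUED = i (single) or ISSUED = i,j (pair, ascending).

ISSUED = 6

[0] i0  sub  -- RAW r1
[1] i1  add  -- RAW r2
[2] i2,i3  beq;and  -- 2-wide
[3] i4,i5  ld;or  -- 2-wide
[4] i6  ld  -- no-port MEM/MEM
[5] i7,i8  st;mulh  -- 2-wide
[6] i9  mulh  -- no-port MUL/MUL
[7] i10  mul  -- RAW r3
[8] i11,i12  sll;sub  -- 2-wide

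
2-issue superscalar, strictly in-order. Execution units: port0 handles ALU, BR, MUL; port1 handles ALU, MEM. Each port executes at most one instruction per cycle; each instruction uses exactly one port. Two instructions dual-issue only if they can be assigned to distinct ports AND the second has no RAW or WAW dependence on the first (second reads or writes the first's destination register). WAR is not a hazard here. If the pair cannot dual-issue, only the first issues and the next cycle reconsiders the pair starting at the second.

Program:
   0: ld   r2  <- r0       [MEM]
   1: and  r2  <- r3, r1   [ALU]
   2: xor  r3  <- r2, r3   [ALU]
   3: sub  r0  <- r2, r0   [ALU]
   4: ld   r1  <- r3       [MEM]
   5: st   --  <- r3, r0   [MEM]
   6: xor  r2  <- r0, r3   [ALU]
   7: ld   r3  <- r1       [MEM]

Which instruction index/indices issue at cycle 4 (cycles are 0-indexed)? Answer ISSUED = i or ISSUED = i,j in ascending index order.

[0] i0  ld  -- WAW r2
[1] i1  and  -- RAW r2
[2] i2,i3  xor;sub  -- pair
[3] i4  ld  -- no-port MEM/MEM
[4] i5,i6  st;xor  -- pair
[5] i7  ld  -- tail

ISSUED = 5,6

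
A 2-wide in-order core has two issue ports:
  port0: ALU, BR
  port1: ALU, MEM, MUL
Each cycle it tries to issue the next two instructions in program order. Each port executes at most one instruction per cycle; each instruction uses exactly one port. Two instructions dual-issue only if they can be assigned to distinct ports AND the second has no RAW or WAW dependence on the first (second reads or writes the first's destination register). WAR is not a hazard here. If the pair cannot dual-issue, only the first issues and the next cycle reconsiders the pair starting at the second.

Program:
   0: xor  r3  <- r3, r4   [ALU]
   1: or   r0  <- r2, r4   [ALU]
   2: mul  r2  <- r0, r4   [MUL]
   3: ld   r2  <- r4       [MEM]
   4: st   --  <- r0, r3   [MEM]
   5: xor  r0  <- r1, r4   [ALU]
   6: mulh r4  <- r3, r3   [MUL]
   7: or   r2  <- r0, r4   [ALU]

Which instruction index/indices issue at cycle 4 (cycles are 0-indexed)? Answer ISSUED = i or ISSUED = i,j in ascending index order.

ISSUED = 6

0. xor or @i0/i1  | 2-wide
1. mul @i2  | no-port MUL/MEM
2. ld @i3  | no-port MEM/MEM
3. st xor @i4/i5  | 2-wide
4. mulh @i6  | RAW r4
5. or @i7  | tail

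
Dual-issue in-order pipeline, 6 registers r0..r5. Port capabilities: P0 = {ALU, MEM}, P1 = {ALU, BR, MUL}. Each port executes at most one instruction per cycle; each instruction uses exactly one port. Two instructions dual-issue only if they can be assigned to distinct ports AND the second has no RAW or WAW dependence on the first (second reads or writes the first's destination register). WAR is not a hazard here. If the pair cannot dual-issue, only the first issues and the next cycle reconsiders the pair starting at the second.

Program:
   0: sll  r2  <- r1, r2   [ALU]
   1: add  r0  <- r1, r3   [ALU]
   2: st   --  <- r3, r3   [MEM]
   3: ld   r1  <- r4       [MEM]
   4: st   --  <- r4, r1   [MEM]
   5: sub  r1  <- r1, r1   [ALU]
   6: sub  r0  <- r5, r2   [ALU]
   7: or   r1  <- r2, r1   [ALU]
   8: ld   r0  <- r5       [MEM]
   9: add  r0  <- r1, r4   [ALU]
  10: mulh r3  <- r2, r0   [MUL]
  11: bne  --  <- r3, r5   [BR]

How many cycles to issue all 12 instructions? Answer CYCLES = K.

CYCLES = 9

0. sll;add @i0+i1  | 2-wide
1. st @i2  | no-port MEM/MEM
2. ld @i3  | no-port MEM/MEM
3. st;sub @i4+i5  | 2-wide
4. sub;or @i6+i7  | 2-wide
5. ld @i8  | WAW r0
6. add @i9  | RAW r0
7. mulh @i10  | no-port MUL/BR
8. bne @i11  | tail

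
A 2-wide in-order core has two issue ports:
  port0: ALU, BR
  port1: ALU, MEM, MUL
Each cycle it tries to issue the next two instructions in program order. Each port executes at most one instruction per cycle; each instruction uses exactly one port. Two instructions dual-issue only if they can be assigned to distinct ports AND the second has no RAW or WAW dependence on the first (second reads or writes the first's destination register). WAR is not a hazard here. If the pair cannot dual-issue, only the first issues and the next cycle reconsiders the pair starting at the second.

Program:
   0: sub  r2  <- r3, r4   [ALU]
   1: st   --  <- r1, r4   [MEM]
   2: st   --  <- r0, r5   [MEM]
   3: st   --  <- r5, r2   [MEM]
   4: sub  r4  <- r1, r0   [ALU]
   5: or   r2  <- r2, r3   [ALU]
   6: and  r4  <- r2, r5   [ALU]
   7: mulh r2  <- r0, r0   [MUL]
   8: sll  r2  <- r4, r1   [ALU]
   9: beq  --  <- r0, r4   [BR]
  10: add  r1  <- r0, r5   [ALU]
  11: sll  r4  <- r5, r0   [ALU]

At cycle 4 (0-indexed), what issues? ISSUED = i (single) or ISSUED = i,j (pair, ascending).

#0 head=0: sub.ALU+st.MEM i0&i1 2-wide
#1 head=2: st.MEM i2 no-port MEM/MEM
#2 head=3: st.MEM+sub.ALU i3&i4 2-wide
#3 head=5: or.ALU i5 RAW r2
#4 head=6: and.ALU+mulh.MUL i6&i7 2-wide
#5 head=8: sll.ALU+beq.BR i8&i9 2-wide
#6 head=10: add.ALU+sll.ALU i10&i11 2-wide

ISSUED = 6,7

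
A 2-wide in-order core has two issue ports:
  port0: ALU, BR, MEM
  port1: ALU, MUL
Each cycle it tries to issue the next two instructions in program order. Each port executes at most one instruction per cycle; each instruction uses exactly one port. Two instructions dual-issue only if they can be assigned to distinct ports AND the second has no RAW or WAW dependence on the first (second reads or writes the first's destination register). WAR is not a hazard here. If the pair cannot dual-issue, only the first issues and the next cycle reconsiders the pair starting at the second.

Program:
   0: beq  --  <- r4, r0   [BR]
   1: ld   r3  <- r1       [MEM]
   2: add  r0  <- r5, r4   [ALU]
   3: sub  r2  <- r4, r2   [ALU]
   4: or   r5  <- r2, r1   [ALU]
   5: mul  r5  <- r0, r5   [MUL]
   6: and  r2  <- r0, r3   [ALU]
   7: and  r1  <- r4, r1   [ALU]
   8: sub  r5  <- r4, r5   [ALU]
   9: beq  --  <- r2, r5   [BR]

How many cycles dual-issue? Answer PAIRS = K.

0. beq.BR @i0  | no-port BR/MEM
1. ld.MEM;add.ALU @i1/i2  | pair
2. sub.ALU @i3  | RAW r2
3. or.ALU @i4  | RAW+WAW r5
4. mul.MUL;and.ALU @i5/i6  | pair
5. and.ALU;sub.ALU @i7/i8  | pair
6. beq.BR @i9  | tail

PAIRS = 3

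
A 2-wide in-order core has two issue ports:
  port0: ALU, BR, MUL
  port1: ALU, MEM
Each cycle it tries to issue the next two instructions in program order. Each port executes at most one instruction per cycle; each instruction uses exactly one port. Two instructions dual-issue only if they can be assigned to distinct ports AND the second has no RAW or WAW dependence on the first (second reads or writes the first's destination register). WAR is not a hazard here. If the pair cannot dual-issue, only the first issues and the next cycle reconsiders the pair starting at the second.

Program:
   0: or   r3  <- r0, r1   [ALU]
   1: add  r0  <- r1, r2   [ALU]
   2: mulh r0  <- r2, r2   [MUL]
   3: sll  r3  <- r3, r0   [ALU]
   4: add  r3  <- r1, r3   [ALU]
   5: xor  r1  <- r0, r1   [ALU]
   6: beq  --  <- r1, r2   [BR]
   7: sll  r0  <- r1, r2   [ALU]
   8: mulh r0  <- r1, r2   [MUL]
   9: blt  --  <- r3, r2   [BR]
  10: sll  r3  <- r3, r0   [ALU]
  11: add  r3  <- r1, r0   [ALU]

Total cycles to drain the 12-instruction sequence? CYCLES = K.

#0 head=0: or;add i0&i1 dual
#1 head=2: mulh i2 RAW r0
#2 head=3: sll i3 RAW+WAW r3
#3 head=4: add;xor i4&i5 dual
#4 head=6: beq;sll i6&i7 dual
#5 head=8: mulh i8 no-port MUL/BR
#6 head=9: blt;sll i9&i10 dual
#7 head=11: add i11 tail

CYCLES = 8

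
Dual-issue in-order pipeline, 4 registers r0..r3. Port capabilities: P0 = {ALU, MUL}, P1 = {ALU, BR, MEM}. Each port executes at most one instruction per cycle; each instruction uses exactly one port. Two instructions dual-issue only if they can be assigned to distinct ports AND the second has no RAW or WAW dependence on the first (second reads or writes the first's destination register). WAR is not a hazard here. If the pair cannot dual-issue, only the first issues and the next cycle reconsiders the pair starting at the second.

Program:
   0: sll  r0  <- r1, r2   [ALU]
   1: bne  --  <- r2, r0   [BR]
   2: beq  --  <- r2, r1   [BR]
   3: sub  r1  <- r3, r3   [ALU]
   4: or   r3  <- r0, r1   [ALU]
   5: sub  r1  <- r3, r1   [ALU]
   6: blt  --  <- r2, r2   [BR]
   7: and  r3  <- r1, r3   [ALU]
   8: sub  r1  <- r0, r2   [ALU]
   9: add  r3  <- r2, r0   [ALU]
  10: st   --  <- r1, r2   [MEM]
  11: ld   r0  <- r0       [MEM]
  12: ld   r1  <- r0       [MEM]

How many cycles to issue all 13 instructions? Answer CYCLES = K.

0. sll @i0  | RAW r0
1. bne @i1  | no-port BR/BR
2. beq+sub @i2&i3  | 2-wide
3. or @i4  | RAW r3
4. sub+blt @i5&i6  | 2-wide
5. and+sub @i7&i8  | 2-wide
6. add+st @i9&i10  | 2-wide
7. ld @i11  | no-port MEM/MEM
8. ld @i12  | tail

CYCLES = 9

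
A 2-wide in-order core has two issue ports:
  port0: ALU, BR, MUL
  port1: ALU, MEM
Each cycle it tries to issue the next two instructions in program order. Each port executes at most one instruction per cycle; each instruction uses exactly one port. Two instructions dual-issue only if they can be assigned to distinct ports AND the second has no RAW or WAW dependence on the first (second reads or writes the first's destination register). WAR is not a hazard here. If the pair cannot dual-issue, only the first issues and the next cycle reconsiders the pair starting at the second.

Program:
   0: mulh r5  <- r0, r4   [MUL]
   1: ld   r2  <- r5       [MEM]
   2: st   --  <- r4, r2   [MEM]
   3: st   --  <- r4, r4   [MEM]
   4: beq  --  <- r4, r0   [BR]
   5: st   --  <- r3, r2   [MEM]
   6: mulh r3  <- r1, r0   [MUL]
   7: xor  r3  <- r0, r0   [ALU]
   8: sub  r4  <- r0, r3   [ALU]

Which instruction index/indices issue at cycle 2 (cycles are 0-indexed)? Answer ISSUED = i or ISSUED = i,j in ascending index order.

ISSUED = 2

0. mulh @i0  | RAW r5
1. ld @i1  | no-port MEM/MEM
2. st @i2  | no-port MEM/MEM
3. st/beq @i3&i4  | dual
4. st/mulh @i5&i6  | dual
5. xor @i7  | RAW r3
6. sub @i8  | tail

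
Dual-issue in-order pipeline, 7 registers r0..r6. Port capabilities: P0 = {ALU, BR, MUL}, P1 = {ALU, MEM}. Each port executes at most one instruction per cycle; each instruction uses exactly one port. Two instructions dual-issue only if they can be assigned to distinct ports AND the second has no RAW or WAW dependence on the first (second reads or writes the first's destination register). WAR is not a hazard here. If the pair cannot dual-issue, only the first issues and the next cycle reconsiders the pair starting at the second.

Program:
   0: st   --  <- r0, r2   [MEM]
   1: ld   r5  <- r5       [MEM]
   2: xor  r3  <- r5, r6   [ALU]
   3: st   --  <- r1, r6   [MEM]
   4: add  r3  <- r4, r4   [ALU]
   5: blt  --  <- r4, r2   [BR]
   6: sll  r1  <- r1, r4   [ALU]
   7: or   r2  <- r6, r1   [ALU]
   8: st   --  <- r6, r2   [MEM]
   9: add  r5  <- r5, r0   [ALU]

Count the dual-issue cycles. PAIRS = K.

PAIRS = 3

t=0 i0:st ; no-port MEM/MEM
t=1 i1:ld ; RAW r5
t=2 i2+i3:xor/st ; pair
t=3 i4+i5:add/blt ; pair
t=4 i6:sll ; RAW r1
t=5 i7:or ; RAW r2
t=6 i8+i9:st/add ; pair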